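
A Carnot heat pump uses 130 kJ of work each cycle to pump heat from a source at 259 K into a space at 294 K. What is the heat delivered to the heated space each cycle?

Reversible heating COP: COP_HP = T_H/(T_H − T_C) = 294.00/35.00 = 8.4000.
Q_H = COP_HP · W = 8.4000 × 130 = 1092 kJ.

Q_H ≈ 1092 kJ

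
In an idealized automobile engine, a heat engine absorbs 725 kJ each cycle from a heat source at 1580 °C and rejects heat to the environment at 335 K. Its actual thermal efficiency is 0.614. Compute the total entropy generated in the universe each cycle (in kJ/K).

T_H = 1580 °C → 1580 + 273.15 = 1853.15 K.
W = η·Q_H = 0.614 × 725 = 445.1 kJ, so Q_C = Q_H − W = 279.9 kJ.
Reservoir entropy changes: ΔS_H = −Q_H/T_H = −725/1853.15 = -0.3912 kJ/K and ΔS_C = +Q_C/T_C = 279.9/335.00 = 0.8354 kJ/K.
ΔS_univ = −Q_H/T_H + Q_C/T_C = 0.444 kJ/K (> 0, since η = 0.614 < η_Carnot = 0.819).

ΔS_univ ≈ 0.444 kJ/K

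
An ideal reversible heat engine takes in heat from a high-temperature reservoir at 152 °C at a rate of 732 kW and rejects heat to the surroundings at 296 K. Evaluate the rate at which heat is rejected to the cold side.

T_H = 152 °C → 152 + 273.15 = 425.15 K.
For a reversible engine, η = 1 − T_C/T_H = 1 − 296.00/425.15 = 0.3038.
For a reversible cycle Q_C/Q_H = T_C/T_H, so Q_C = 732 × 296.00/425.15 = 510 kW.

Q̇_C ≈ 510 kW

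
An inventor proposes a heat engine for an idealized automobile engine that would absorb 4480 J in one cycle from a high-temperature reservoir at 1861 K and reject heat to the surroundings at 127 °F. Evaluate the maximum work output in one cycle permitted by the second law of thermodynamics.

W_max ≈ 3700 J

T_C = 127 °F → (127 − 32) × 5/9 = 52.78 °C = 325.93 K.
The second-law ceiling is the Carnot efficiency, η_max = 1 − T_C/T_H = 1 − 325.93/1861.00 = 0.8249.
W_max = η_max · Q_H = 0.8249 × 4480 = 3700 J.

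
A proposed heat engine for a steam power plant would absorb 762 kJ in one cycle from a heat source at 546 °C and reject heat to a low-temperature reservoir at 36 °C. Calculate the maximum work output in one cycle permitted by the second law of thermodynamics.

T_H = 546 °C → 546 + 273.15 = 819.15 K.
T_C = 36 °C → 36 + 273.15 = 309.15 K.
The upper bound on efficiency is η_max = 1 − T_C/T_H = 1 − 309.15/819.15 = 0.6226.
W_max = η_max · Q_H = 0.6226 × 762 = 474 kJ.

W_max ≈ 474 kJ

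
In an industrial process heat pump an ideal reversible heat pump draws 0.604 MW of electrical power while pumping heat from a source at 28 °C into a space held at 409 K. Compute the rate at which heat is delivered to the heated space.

Q̇_H ≈ 2.29 MW

T_C = 28 °C → 28 + 273.15 = 301.15 K.
COP_HP = T_H/(T_H − T_C) = 409.00/107.85 = 3.7923.
Q_H = COP_HP · W = 3.7923 × 0.604 = 2.29 MW.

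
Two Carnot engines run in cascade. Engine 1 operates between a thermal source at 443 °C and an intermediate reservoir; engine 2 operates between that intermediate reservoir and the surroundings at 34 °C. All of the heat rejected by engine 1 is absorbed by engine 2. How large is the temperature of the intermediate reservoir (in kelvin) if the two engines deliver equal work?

T_H = 443 °C → 443 + 273.15 = 716.15 K.
T_C = 34 °C → 34 + 273.15 = 307.15 K.
For reversible stages Q_m = Q_H·(T_m/T_H). Setting W₁ = Q_H(1 − T_m/T_H) equal to W₂ = Q_m(1 − T_C/T_m) = Q_H·(T_m − T_C)/T_H gives T_H − T_m = T_m − T_C, so T_m = (T_H + T_C)/2 = (716.15 + 307.15)/2 = 512 K.

T_m ≈ 512 K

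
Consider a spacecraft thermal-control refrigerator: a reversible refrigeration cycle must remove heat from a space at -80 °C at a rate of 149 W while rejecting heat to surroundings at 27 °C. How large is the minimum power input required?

Ẇ_in ≈ 82.5 W

T_H = 27 °C → 27 + 273.15 = 300.15 K.
T_C = -80 °C → -80 + 273.15 = 193.15 K.
The reversible coefficient of performance is COP_R = T_C/(T_H − T_C) = 193.15/107.00 = 1.8051.
W = Q_C/COP_R = 149/1.8051 = 82.5 W.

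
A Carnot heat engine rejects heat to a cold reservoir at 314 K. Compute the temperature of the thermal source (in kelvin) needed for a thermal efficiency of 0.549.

From η = 1 − T_C/T_H, solving for T_H gives T_H = T_C/(1 − η) = 314.00/(1 − 0.549) = 696 K.

T_H ≈ 696 K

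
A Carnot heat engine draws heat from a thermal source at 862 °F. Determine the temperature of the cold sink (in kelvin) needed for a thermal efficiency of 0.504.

T_H = 862 °F → (862 − 32) × 5/9 = 461.11 °C = 734.26 K.
From η = 1 − T_C/T_H, T_C = T_H·(1 − η) = 734.26 × (1 − 0.504) = 364.2 K.

T_C ≈ 364.2 K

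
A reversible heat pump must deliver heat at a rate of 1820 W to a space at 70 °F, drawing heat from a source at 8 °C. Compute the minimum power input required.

T_H = 70 °F → (70 − 32) × 5/9 = 21.11 °C = 294.26 K.
T_C = 8 °C → 8 + 273.15 = 281.15 K.
Reversible heating COP: COP_HP = T_H/(T_H − T_C) = 294.26/13.11 = 22.4436.
W = Q_H/COP_HP = 1820/22.4436 = 81.09 W.

Ẇ_in ≈ 81.09 W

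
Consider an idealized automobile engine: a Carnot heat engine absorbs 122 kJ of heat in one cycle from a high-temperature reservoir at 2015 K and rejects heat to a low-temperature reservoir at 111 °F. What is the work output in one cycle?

W ≈ 103 kJ

T_C = 111 °F → (111 − 32) × 5/9 = 43.89 °C = 317.04 K.
The Carnot efficiency is η = 1 − T_C/T_H = 1 − 317.04/2015.00 = 0.8427.
W = η·Q_H = 0.8427 × 122 = 103 kJ.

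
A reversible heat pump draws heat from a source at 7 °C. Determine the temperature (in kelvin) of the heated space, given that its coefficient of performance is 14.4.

T_H ≈ 301 K

T_C = 7 °C → 7 + 273.15 = 280.15 K.
COP_HP = T_H/(T_H − T_C) ⇒ T_H = T_C·COP_HP/(COP_HP − 1) = 280.15 × 14.4/(14.4 − 1) = 301 K.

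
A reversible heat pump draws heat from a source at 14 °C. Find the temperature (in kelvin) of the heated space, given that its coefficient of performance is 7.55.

T_H ≈ 331 K

T_C = 14 °C → 14 + 273.15 = 287.15 K.
COP_HP = T_H/(T_H − T_C) ⇒ T_H = T_C·COP_HP/(COP_HP − 1) = 287.15 × 7.55/(7.55 − 1) = 331 K.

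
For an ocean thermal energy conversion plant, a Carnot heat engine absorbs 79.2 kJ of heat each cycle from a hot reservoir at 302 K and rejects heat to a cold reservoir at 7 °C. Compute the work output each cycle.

T_C = 7 °C → 7 + 273.15 = 280.15 K.
For a reversible engine, η = 1 − T_C/T_H = 1 − 280.15/302.00 = 0.0724.
W = η·Q_H = 0.0724 × 79.2 = 5.73 kJ.

W ≈ 5.73 kJ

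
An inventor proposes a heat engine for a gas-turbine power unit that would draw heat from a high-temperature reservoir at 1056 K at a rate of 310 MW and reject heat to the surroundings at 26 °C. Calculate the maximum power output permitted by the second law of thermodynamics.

Ẇ_max ≈ 222.2 MW

T_C = 26 °C → 26 + 273.15 = 299.15 K.
The upper bound on efficiency is η_max = 1 − T_C/T_H = 1 − 299.15/1056.00 = 0.7167.
W_max = η_max · Q_H = 0.7167 × 310 = 222.2 MW.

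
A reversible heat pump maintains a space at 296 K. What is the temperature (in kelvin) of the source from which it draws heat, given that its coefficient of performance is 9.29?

T_C ≈ 264 K

COP_HP = T_H/(T_H − T_C) ⇒ T_C = T_H·(COP_HP − 1)/COP_HP = 296.00 × (9.29 − 1)/9.29 = 264 K.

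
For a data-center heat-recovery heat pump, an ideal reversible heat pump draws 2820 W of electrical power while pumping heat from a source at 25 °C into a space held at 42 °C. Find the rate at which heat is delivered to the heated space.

T_H = 42 °C → 42 + 273.15 = 315.15 K.
T_C = 25 °C → 25 + 273.15 = 298.15 K.
For a reversible heat pump, COP_HP = T_H/(T_H − T_C) = 315.15/17.00 = 18.5382.
Q_H = COP_HP · W = 18.5382 × 2820 = 52280 W.

Q̇_H ≈ 52280 W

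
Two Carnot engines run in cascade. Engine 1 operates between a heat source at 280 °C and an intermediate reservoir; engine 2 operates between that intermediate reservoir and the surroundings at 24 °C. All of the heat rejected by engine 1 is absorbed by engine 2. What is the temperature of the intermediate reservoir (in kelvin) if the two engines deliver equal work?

T_H = 280 °C → 280 + 273.15 = 553.15 K.
T_C = 24 °C → 24 + 273.15 = 297.15 K.
For reversible stages Q_m = Q_H·(T_m/T_H). Setting W₁ = Q_H(1 − T_m/T_H) equal to W₂ = Q_m(1 − T_C/T_m) = Q_H·(T_m − T_C)/T_H gives T_H − T_m = T_m − T_C, so T_m = (T_H + T_C)/2 = (553.15 + 297.15)/2 = 425 K.

T_m ≈ 425 K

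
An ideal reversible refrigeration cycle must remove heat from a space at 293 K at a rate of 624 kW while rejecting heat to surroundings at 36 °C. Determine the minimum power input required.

T_H = 36 °C → 36 + 273.15 = 309.15 K.
Carnot COP: COP_R = T_C/(T_H − T_C) = 293.00/16.15 = 18.1424.
W = Q_C/COP_R = 624/18.1424 = 34.39 kW.

Ẇ_in ≈ 34.39 kW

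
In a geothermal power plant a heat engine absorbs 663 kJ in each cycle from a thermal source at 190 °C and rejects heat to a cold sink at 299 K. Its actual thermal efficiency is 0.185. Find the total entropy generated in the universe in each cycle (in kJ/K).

ΔS_univ ≈ 0.376 kJ/K

T_H = 190 °C → 190 + 273.15 = 463.15 K.
W = η·Q_H = 0.185 × 663 = 122.7 kJ, so Q_C = Q_H − W = 540.3 kJ.
Entropy balance on the reservoirs: −Q_H/T_H = -1.432 kJ/K, +Q_C/T_C = 1.807 kJ/K.
ΔS_univ = −Q_H/T_H + Q_C/T_C = 0.376 kJ/K (> 0, since η = 0.185 < η_Carnot = 0.354).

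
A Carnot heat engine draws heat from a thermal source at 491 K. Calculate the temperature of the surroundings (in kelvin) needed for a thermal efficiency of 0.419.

From η = 1 − T_C/T_H, T_C = T_H·(1 − η) = 491.00 × (1 − 0.419) = 285 K.

T_C ≈ 285 K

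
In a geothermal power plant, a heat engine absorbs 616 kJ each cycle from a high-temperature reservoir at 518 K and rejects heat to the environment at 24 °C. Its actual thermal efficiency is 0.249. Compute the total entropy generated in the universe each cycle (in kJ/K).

ΔS_univ ≈ 0.368 kJ/K

T_C = 24 °C → 24 + 273.15 = 297.15 K.
W = η·Q_H = 0.249 × 616 = 153.4 kJ, so Q_C = Q_H − W = 462.6 kJ.
Reservoir entropy changes: ΔS_H = −Q_H/T_H = −616/518.00 = -1.189 kJ/K and ΔS_C = +Q_C/T_C = 462.6/297.15 = 1.557 kJ/K.
ΔS_univ = −Q_H/T_H + Q_C/T_C = 0.368 kJ/K (> 0, since η = 0.249 < η_Carnot = 0.426).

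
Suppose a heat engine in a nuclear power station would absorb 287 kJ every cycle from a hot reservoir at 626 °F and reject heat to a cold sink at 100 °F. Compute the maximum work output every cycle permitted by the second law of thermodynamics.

T_H = 626 °F → (626 − 32) × 5/9 = 330.00 °C = 603.15 K.
T_C = 100 °F → (100 − 32) × 5/9 = 37.78 °C = 310.93 K.
The upper bound on efficiency is η_max = 1 − T_C/T_H = 1 − 310.93/603.15 = 0.4845.
W_max = η_max · Q_H = 0.4845 × 287 = 139 kJ.

W_max ≈ 139 kJ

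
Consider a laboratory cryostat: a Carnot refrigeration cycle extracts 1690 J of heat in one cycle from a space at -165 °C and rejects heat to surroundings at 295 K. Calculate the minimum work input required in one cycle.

W_in ≈ 2920 J

T_C = -165 °C → -165 + 273.15 = 108.15 K.
COP_R = T_C/(T_H − T_C) = 108.15/186.85 = 0.5788.
W = Q_C/COP_R = 1690/0.5788 = 2920 J.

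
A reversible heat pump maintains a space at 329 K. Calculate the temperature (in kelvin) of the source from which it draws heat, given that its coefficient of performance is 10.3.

T_C ≈ 297 K

COP_HP = T_H/(T_H − T_C) ⇒ T_C = T_H·(COP_HP − 1)/COP_HP = 329.00 × (10.3 − 1)/10.3 = 297 K.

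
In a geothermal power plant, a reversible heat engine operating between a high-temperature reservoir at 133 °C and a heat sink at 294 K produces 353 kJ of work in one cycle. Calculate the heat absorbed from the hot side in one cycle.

Q_H ≈ 1278 kJ

T_H = 133 °C → 133 + 273.15 = 406.15 K.
Carnot efficiency: η = 1 − T_C/T_H = 1 − 294.00/406.15 = 0.2761.
Q_H = W/η = 353/0.2761 = 1278 kJ.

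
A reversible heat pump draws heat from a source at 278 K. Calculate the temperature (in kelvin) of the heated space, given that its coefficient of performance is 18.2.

T_H ≈ 294 K

COP_HP = T_H/(T_H − T_C) ⇒ T_H = T_C·COP_HP/(COP_HP − 1) = 278.00 × 18.2/(18.2 − 1) = 294 K.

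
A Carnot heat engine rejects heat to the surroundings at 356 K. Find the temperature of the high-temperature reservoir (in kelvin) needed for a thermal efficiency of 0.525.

T_H ≈ 749 K

From η = 1 − T_C/T_H, solving for T_H gives T_H = T_C/(1 − η) = 356.00/(1 − 0.525) = 749 K.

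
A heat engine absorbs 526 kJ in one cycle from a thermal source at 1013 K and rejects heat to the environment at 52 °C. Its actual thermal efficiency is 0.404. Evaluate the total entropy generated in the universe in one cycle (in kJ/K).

ΔS_univ ≈ 0.445 kJ/K

T_C = 52 °C → 52 + 273.15 = 325.15 K.
W = η·Q_H = 0.404 × 526 = 212.5 kJ, so Q_C = Q_H − W = 313.5 kJ.
Entropy balance on the reservoirs: −Q_H/T_H = -0.5192 kJ/K, +Q_C/T_C = 0.9642 kJ/K.
ΔS_univ = −Q_H/T_H + Q_C/T_C = 0.445 kJ/K (> 0, since η = 0.404 < η_Carnot = 0.679).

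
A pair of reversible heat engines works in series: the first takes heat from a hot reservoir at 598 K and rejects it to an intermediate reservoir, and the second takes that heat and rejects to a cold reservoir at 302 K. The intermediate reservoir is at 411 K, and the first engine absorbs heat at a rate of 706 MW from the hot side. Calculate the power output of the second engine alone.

Ẇ₂ ≈ 129 MW

Heat entering the second stage: Q_m = Q_H·(T_m/T_H) = 706 × 411.00/598.00 = 485 MW.
Second-stage efficiency η₂ = 1 − T_C/T_m = 1 − 302.00/411.00 = 0.2652, so W₂ = η₂·Q_m = 129 MW.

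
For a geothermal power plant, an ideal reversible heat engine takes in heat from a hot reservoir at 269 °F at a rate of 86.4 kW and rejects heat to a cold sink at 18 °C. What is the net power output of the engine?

Ẇ ≈ 24.3 kW

T_H = 269 °F → (269 − 32) × 5/9 = 131.67 °C = 404.82 K.
T_C = 18 °C → 18 + 273.15 = 291.15 K.
η_rev = 1 − T_C/T_H = 1 − 291.15/404.82 = 0.2808.
W = η·Q_H = 0.2808 × 86.4 = 24.3 kW.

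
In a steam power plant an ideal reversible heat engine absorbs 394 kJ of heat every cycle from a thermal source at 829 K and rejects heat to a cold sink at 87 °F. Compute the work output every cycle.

W ≈ 249.7 kJ

T_C = 87 °F → (87 − 32) × 5/9 = 30.56 °C = 303.71 K.
Since the cycle is reversible, η = 1 − T_C/T_H = 1 − 303.71/829.00 = 0.6336.
W = η·Q_H = 0.6336 × 394 = 249.7 kJ.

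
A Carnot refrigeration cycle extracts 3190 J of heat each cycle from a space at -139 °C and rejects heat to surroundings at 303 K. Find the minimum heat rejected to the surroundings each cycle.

Q_H ≈ 7210 J

T_C = -139 °C → -139 + 273.15 = 134.15 K.
For a reversible cycle Q_H/Q_C = T_H/T_C, so Q_H = Q_C·T_H/T_C = 3190 × 303.00/134.15 = 7210 J.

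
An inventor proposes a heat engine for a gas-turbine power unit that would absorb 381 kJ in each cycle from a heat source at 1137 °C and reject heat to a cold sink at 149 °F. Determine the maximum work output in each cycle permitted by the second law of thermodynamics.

W_max ≈ 290 kJ

T_H = 1137 °C → 1137 + 273.15 = 1410.15 K.
T_C = 149 °F → (149 − 32) × 5/9 = 65.00 °C = 338.15 K.
By the Carnot theorem, η_max = 1 − T_C/T_H = 1 − 338.15/1410.15 = 0.7602.
W_max = η_max · Q_H = 0.7602 × 381 = 290 kJ.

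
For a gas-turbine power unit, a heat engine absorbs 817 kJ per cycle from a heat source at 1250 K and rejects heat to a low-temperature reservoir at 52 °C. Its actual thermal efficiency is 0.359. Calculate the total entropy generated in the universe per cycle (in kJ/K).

ΔS_univ ≈ 0.957 kJ/K

T_C = 52 °C → 52 + 273.15 = 325.15 K.
W = η·Q_H = 0.359 × 817 = 293.3 kJ, so Q_C = Q_H − W = 523.7 kJ.
Reservoir entropy changes: ΔS_H = −Q_H/T_H = −817/1250.00 = -0.6536 kJ/K and ΔS_C = +Q_C/T_C = 523.7/325.15 = 1.611 kJ/K.
ΔS_univ = −Q_H/T_H + Q_C/T_C = 0.957 kJ/K (> 0, since η = 0.359 < η_Carnot = 0.740).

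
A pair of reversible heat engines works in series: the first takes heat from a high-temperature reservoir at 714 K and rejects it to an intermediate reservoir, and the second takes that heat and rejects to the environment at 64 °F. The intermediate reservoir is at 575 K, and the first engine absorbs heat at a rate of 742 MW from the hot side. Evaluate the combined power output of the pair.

T_C = 64 °F → (64 − 32) × 5/9 = 17.78 °C = 290.93 K.
Two reversible stages in series are equivalent to a single Carnot engine between T_H and T_C, so η_total = 1 − T_C/T_H = 1 − 290.93/714.00 = 0.5925.
W_total = η_total · Q_H = 0.5925 × 742 = 439.7 MW.

Ẇ_total ≈ 439.7 MW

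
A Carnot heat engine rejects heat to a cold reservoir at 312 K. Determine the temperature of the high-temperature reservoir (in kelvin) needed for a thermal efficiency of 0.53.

T_H ≈ 663.8 K

From η = 1 − T_C/T_H, solving for T_H gives T_H = T_C/(1 − η) = 312.00/(1 − 0.53) = 663.8 K.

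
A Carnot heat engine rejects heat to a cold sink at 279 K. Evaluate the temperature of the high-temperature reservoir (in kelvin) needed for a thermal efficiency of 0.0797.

T_H ≈ 303.2 K

From η = 1 − T_C/T_H, solving for T_H gives T_H = T_C/(1 − η) = 279.00/(1 − 0.0797) = 303.2 K.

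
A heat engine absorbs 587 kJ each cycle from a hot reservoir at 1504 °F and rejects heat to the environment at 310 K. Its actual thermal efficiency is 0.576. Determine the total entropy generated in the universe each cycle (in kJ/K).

ΔS_univ ≈ 0.265 kJ/K

T_H = 1504 °F → (1504 − 32) × 5/9 = 817.78 °C = 1090.93 K.
W = η·Q_H = 0.576 × 587 = 338.1 kJ, so Q_C = Q_H − W = 248.9 kJ.
Reservoir entropy changes: ΔS_H = −Q_H/T_H = −587/1090.93 = -0.5381 kJ/K and ΔS_C = +Q_C/T_C = 248.9/310.00 = 0.8029 kJ/K.
ΔS_univ = −Q_H/T_H + Q_C/T_C = 0.265 kJ/K (> 0, since η = 0.576 < η_Carnot = 0.716).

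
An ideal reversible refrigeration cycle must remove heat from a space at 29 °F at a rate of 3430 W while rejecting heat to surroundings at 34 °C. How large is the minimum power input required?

Ẇ_in ≈ 451 W

T_H = 34 °C → 34 + 273.15 = 307.15 K.
T_C = 29 °F → (29 − 32) × 5/9 = -1.67 °C = 271.48 K.
For a reversible refrigerator, COP_R = T_C/(T_H − T_C) = 271.48/35.67 = 7.6117.
W = Q_C/COP_R = 3430/7.6117 = 451 W.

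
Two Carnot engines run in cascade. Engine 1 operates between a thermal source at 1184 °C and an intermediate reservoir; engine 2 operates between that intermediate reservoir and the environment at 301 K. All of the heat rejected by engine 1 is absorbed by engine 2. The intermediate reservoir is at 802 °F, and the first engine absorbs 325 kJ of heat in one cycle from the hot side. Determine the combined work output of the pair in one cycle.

T_H = 1184 °C → 1184 + 273.15 = 1457.15 K.
Two reversible stages in series are equivalent to a single Carnot engine between T_H and T_C, so η_total = 1 − T_C/T_H = 1 − 301.00/1457.15 = 0.7934.
W_total = η_total · Q_H = 0.7934 × 325 = 258 kJ.

W_total ≈ 258 kJ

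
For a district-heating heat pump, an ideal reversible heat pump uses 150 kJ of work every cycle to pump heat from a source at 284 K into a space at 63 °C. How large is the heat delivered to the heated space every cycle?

T_H = 63 °C → 63 + 273.15 = 336.15 K.
Reversible heating COP: COP_HP = T_H/(T_H − T_C) = 336.15/52.15 = 6.4458.
Q_H = COP_HP · W = 6.4458 × 150 = 967 kJ.

Q_H ≈ 967 kJ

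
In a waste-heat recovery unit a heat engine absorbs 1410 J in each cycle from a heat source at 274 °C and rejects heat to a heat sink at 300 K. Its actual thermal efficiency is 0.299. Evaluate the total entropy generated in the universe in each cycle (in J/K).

ΔS_univ ≈ 0.718 J/K

T_H = 274 °C → 274 + 273.15 = 547.15 K.
W = η·Q_H = 0.299 × 1410 = 421.6 J, so Q_C = Q_H − W = 988.4 J.
Entropy balance on the reservoirs: −Q_H/T_H = -2.577 J/K, +Q_C/T_C = 3.295 J/K.
ΔS_univ = −Q_H/T_H + Q_C/T_C = 0.718 J/K (> 0, since η = 0.299 < η_Carnot = 0.452).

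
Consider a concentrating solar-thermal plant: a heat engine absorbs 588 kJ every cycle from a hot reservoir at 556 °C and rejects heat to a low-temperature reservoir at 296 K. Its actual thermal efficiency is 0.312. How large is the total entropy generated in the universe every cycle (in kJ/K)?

T_H = 556 °C → 556 + 273.15 = 829.15 K.
W = η·Q_H = 0.312 × 588 = 183.5 kJ, so Q_C = Q_H − W = 404.5 kJ.
Entropy balance on the reservoirs: −Q_H/T_H = -0.7092 kJ/K, +Q_C/T_C = 1.367 kJ/K.
ΔS_univ = −Q_H/T_H + Q_C/T_C = 0.658 kJ/K (> 0, since η = 0.312 < η_Carnot = 0.643).

ΔS_univ ≈ 0.658 kJ/K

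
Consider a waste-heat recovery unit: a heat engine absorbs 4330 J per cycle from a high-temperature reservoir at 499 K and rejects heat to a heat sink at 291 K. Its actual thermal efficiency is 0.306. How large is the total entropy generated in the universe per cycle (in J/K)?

ΔS_univ ≈ 1.65 J/K

W = η·Q_H = 0.306 × 4330 = 1325 J, so Q_C = Q_H − W = 3005 J.
Entropy balance on the reservoirs: −Q_H/T_H = -8.677 J/K, +Q_C/T_C = 10.33 J/K.
ΔS_univ = −Q_H/T_H + Q_C/T_C = 1.65 J/K (> 0, since η = 0.306 < η_Carnot = 0.417).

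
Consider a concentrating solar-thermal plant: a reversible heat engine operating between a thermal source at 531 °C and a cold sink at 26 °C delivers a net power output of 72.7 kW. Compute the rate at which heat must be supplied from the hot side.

Q̇_H ≈ 116 kW

T_H = 531 °C → 531 + 273.15 = 804.15 K.
T_C = 26 °C → 26 + 273.15 = 299.15 K.
Carnot efficiency: η = 1 − T_C/T_H = 1 − 299.15/804.15 = 0.6280.
Q_H = W/η = 72.7/0.6280 = 116 kW.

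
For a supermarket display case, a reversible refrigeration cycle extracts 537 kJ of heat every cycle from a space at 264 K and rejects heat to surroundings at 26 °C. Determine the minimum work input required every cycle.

T_H = 26 °C → 26 + 273.15 = 299.15 K.
The reversible coefficient of performance is COP_R = T_C/(T_H − T_C) = 264.00/35.15 = 7.5107.
W = Q_C/COP_R = 537/7.5107 = 71.50 kJ.

W_in ≈ 71.50 kJ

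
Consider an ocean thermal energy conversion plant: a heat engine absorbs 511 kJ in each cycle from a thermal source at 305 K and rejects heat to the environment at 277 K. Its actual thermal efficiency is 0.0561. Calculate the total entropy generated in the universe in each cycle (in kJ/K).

W = η·Q_H = 0.0561 × 511 = 28.67 kJ, so Q_C = Q_H − W = 482.3 kJ.
Reservoir entropy changes: ΔS_H = −Q_H/T_H = −511/305.00 = -1.675 kJ/K and ΔS_C = +Q_C/T_C = 482.3/277.00 = 1.741 kJ/K.
ΔS_univ = −Q_H/T_H + Q_C/T_C = 0.0659 kJ/K (> 0, since η = 0.0561 < η_Carnot = 0.092).

ΔS_univ ≈ 0.0659 kJ/K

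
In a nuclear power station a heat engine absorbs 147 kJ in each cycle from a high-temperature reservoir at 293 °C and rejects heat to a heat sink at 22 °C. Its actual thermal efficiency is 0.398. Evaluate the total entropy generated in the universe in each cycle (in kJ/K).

ΔS_univ ≈ 0.0402 kJ/K

T_H = 293 °C → 293 + 273.15 = 566.15 K.
T_C = 22 °C → 22 + 273.15 = 295.15 K.
W = η·Q_H = 0.398 × 147 = 58.51 kJ, so Q_C = Q_H − W = 88.49 kJ.
Entropy balance on the reservoirs: −Q_H/T_H = -0.2596 kJ/K, +Q_C/T_C = 0.2998 kJ/K.
ΔS_univ = −Q_H/T_H + Q_C/T_C = 0.0402 kJ/K (> 0, since η = 0.398 < η_Carnot = 0.479).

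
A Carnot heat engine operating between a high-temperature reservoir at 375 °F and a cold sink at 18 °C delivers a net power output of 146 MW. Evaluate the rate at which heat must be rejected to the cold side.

T_H = 375 °F → (375 − 32) × 5/9 = 190.56 °C = 463.71 K.
T_C = 18 °C → 18 + 273.15 = 291.15 K.
Carnot efficiency: η = 1 − T_C/T_H = 1 − 291.15/463.71 = 0.3721.
Since Q_C/Q_H = T_C/T_H and Q_H = W/η, Q_C = W·T_C/(T_H − T_C) = 146 × 291.15/172.56 = 246.3 MW.

Q̇_C ≈ 246.3 MW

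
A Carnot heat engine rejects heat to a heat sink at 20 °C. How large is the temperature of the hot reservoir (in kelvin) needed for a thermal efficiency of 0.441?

T_H ≈ 524.4 K

T_C = 20 °C → 20 + 273.15 = 293.15 K.
From η = 1 − T_C/T_H, solving for T_H gives T_H = T_C/(1 − η) = 293.15/(1 − 0.441) = 524.4 K.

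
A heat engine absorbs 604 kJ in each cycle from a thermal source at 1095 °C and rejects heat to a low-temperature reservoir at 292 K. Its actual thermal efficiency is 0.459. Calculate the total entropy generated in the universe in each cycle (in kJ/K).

ΔS_univ ≈ 0.678 kJ/K

T_H = 1095 °C → 1095 + 273.15 = 1368.15 K.
W = η·Q_H = 0.459 × 604 = 277.2 kJ, so Q_C = Q_H − W = 326.8 kJ.
Entropy balance on the reservoirs: −Q_H/T_H = -0.4415 kJ/K, +Q_C/T_C = 1.119 kJ/K.
ΔS_univ = −Q_H/T_H + Q_C/T_C = 0.678 kJ/K (> 0, since η = 0.459 < η_Carnot = 0.787).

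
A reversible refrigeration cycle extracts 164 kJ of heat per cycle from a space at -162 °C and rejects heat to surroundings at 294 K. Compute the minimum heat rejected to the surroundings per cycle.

T_C = -162 °C → -162 + 273.15 = 111.15 K.
For a reversible cycle Q_H/Q_C = T_H/T_C, so Q_H = Q_C·T_H/T_C = 164 × 294.00/111.15 = 434 kJ.

Q_H ≈ 434 kJ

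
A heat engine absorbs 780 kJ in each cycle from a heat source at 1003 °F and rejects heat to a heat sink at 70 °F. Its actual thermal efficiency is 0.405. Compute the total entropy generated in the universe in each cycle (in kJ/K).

ΔS_univ ≈ 0.6173 kJ/K

T_H = 1003 °F → (1003 − 32) × 5/9 = 539.44 °C = 812.59 K.
T_C = 70 °F → (70 − 32) × 5/9 = 21.11 °C = 294.26 K.
W = η·Q_H = 0.405 × 780 = 315.9 kJ, so Q_C = Q_H − W = 464.1 kJ.
Entropy balance on the reservoirs: −Q_H/T_H = -0.9599 kJ/K, +Q_C/T_C = 1.577 kJ/K.
ΔS_univ = −Q_H/T_H + Q_C/T_C = 0.6173 kJ/K (> 0, since η = 0.405 < η_Carnot = 0.638).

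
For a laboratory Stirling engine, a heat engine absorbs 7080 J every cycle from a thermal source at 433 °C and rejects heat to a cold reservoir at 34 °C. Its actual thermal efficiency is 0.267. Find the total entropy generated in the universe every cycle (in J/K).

ΔS_univ ≈ 6.87 J/K

T_H = 433 °C → 433 + 273.15 = 706.15 K.
T_C = 34 °C → 34 + 273.15 = 307.15 K.
W = η·Q_H = 0.267 × 7080 = 1890 J, so Q_C = Q_H − W = 5190 J.
Entropy balance on the reservoirs: −Q_H/T_H = -10.03 J/K, +Q_C/T_C = 16.90 J/K.
ΔS_univ = −Q_H/T_H + Q_C/T_C = 6.87 J/K (> 0, since η = 0.267 < η_Carnot = 0.565).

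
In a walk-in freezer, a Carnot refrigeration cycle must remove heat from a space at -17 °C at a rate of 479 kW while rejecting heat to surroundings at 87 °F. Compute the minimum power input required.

T_H = 87 °F → (87 − 32) × 5/9 = 30.56 °C = 303.71 K.
T_C = -17 °C → -17 + 273.15 = 256.15 K.
COP_R = T_C/(T_H − T_C) = 256.15/47.56 = 5.3863.
W = Q_C/COP_R = 479/5.3863 = 88.9 kW.

Ẇ_in ≈ 88.9 kW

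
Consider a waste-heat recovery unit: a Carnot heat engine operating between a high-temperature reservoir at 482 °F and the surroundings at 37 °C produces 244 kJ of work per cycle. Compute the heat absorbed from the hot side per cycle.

T_H = 482 °F → (482 − 32) × 5/9 = 250.00 °C = 523.15 K.
T_C = 37 °C → 37 + 273.15 = 310.15 K.
The Carnot efficiency is η = 1 − T_C/T_H = 1 − 310.15/523.15 = 0.4071.
Q_H = W/η = 244/0.4071 = 599 kJ.

Q_H ≈ 599 kJ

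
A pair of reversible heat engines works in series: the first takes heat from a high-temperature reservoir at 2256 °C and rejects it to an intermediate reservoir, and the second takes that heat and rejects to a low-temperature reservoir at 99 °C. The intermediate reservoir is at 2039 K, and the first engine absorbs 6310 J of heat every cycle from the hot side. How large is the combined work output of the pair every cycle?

T_H = 2256 °C → 2256 + 273.15 = 2529.15 K.
T_C = 99 °C → 99 + 273.15 = 372.15 K.
Two reversible stages in series are equivalent to a single Carnot engine between T_H and T_C, so η_total = 1 − T_C/T_H = 1 − 372.15/2529.15 = 0.8529.
W_total = η_total · Q_H = 0.8529 × 6310 = 5380 J.

W_total ≈ 5380 J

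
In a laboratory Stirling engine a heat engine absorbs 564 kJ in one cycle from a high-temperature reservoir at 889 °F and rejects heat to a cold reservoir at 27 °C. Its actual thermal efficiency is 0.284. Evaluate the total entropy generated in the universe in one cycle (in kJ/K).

ΔS_univ ≈ 0.593 kJ/K

T_H = 889 °F → (889 − 32) × 5/9 = 476.11 °C = 749.26 K.
T_C = 27 °C → 27 + 273.15 = 300.15 K.
W = η·Q_H = 0.284 × 564 = 160.2 kJ, so Q_C = Q_H − W = 403.8 kJ.
The hot reservoir loses entropy Q_H/T_H = 564/749.26 = 0.7527 kJ/K; the cold reservoir gains Q_C/T_C = 403.8/300.15 = 1.345 kJ/K.
ΔS_univ = −Q_H/T_H + Q_C/T_C = 0.593 kJ/K (> 0, since η = 0.284 < η_Carnot = 0.599).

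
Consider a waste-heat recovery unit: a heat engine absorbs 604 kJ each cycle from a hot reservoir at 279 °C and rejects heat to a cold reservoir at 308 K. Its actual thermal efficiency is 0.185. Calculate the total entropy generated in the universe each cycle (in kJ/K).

ΔS_univ ≈ 0.5043 kJ/K

T_H = 279 °C → 279 + 273.15 = 552.15 K.
W = η·Q_H = 0.185 × 604 = 111.7 kJ, so Q_C = Q_H − W = 492.3 kJ.
Reservoir entropy changes: ΔS_H = −Q_H/T_H = −604/552.15 = -1.094 kJ/K and ΔS_C = +Q_C/T_C = 492.3/308.00 = 1.598 kJ/K.
ΔS_univ = −Q_H/T_H + Q_C/T_C = 0.5043 kJ/K (> 0, since η = 0.185 < η_Carnot = 0.442).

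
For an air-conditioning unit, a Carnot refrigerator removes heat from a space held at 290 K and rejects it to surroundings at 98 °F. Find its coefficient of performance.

COP_R ≈ 14.6

T_H = 98 °F → (98 − 32) × 5/9 = 36.67 °C = 309.82 K.
Carnot COP: COP_R = T_C/(T_H − T_C) = 290.00/(309.82 − 290.00) = 14.6.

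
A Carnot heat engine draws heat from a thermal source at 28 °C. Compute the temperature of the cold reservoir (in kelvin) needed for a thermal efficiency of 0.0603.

T_H = 28 °C → 28 + 273.15 = 301.15 K.
From η = 1 − T_C/T_H, T_C = T_H·(1 − η) = 301.15 × (1 − 0.0603) = 283 K.

T_C ≈ 283 K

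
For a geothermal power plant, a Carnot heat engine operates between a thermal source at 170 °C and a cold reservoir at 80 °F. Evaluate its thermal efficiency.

T_H = 170 °C → 170 + 273.15 = 443.15 K.
T_C = 80 °F → (80 − 32) × 5/9 = 26.67 °C = 299.82 K.
The Carnot efficiency is η = 1 − T_C/T_H = 1 − 299.82/443.15 = 0.323.

η ≈ 0.323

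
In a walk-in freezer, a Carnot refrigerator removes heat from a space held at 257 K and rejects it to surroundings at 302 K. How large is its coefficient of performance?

The reversible coefficient of performance is COP_R = T_C/(T_H − T_C) = 257.00/(302.00 − 257.00) = 5.71.

COP_R ≈ 5.71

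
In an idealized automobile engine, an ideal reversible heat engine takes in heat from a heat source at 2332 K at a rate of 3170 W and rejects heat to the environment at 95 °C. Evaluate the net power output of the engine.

Ẇ ≈ 2670 W

T_C = 95 °C → 95 + 273.15 = 368.15 K.
Since the cycle is reversible, η = 1 − T_C/T_H = 1 − 368.15/2332.00 = 0.8421.
W = η·Q_H = 0.8421 × 3170 = 2670 W.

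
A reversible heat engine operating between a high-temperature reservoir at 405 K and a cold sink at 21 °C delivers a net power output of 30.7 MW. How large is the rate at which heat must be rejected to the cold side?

Q̇_C ≈ 81.5 MW

T_C = 21 °C → 21 + 273.15 = 294.15 K.
For a reversible engine, η = 1 − T_C/T_H = 1 − 294.15/405.00 = 0.2737.
Since Q_C/Q_H = T_C/T_H and Q_H = W/η, Q_C = W·T_C/(T_H − T_C) = 30.7 × 294.15/110.85 = 81.5 MW.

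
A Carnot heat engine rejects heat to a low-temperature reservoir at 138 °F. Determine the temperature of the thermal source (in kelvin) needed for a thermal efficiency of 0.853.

T_C = 138 °F → (138 − 32) × 5/9 = 58.89 °C = 332.04 K.
From η = 1 − T_C/T_H, solving for T_H gives T_H = T_C/(1 − η) = 332.04/(1 − 0.853) = 2260 K.

T_H ≈ 2260 K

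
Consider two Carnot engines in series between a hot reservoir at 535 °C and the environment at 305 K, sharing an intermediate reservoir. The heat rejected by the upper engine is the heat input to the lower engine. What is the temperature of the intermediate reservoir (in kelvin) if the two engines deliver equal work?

T_m ≈ 557 K

T_H = 535 °C → 535 + 273.15 = 808.15 K.
For reversible stages Q_m = Q_H·(T_m/T_H). Setting W₁ = Q_H(1 − T_m/T_H) equal to W₂ = Q_m(1 − T_C/T_m) = Q_H·(T_m − T_C)/T_H gives T_H − T_m = T_m − T_C, so T_m = (T_H + T_C)/2 = (808.15 + 305.00)/2 = 557 K.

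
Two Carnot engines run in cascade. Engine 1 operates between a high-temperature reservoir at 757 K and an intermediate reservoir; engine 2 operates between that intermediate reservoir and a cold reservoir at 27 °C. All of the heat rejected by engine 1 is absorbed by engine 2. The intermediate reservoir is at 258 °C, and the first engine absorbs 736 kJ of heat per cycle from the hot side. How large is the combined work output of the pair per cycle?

T_C = 27 °C → 27 + 273.15 = 300.15 K.
Two reversible stages in series are equivalent to a single Carnot engine between T_H and T_C, so η_total = 1 − T_C/T_H = 1 − 300.15/757.00 = 0.6035.
W_total = η_total · Q_H = 0.6035 × 736 = 444.2 kJ.

W_total ≈ 444.2 kJ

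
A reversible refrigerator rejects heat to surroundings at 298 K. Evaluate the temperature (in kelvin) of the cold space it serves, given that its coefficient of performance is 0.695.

T_C ≈ 122 K

COP_R = T_C/(T_H − T_C) ⇒ T_C = T_H·COP_R/(1 + COP_R) = 298.00 × 0.695/(1 + 0.695) = 122 K.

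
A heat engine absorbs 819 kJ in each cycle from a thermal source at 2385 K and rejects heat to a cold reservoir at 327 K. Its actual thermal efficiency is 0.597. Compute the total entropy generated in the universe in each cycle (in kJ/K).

ΔS_univ ≈ 0.666 kJ/K

W = η·Q_H = 0.597 × 819 = 488.9 kJ, so Q_C = Q_H − W = 330.1 kJ.
Entropy balance on the reservoirs: −Q_H/T_H = -0.3434 kJ/K, +Q_C/T_C = 1.009 kJ/K.
ΔS_univ = −Q_H/T_H + Q_C/T_C = 0.666 kJ/K (> 0, since η = 0.597 < η_Carnot = 0.863).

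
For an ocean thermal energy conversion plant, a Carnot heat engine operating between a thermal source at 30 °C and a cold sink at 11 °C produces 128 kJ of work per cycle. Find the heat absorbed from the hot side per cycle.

Q_H ≈ 2040 kJ

T_H = 30 °C → 30 + 273.15 = 303.15 K.
T_C = 11 °C → 11 + 273.15 = 284.15 K.
For a reversible engine, η = 1 − T_C/T_H = 1 − 284.15/303.15 = 0.0627.
Q_H = W/η = 128/0.0627 = 2040 kJ.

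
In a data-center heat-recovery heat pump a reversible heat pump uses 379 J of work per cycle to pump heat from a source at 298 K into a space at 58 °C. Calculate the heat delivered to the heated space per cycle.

Q_H ≈ 3790 J

T_H = 58 °C → 58 + 273.15 = 331.15 K.
For a reversible heat pump, COP_HP = T_H/(T_H − T_C) = 331.15/33.15 = 9.9894.
Q_H = COP_HP · W = 9.9894 × 379 = 3790 J.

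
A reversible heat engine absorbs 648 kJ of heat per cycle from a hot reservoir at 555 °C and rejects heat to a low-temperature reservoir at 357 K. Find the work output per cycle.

T_H = 555 °C → 555 + 273.15 = 828.15 K.
Carnot efficiency: η = 1 − T_C/T_H = 1 − 357.00/828.15 = 0.5689.
W = η·Q_H = 0.5689 × 648 = 368.7 kJ.

W ≈ 368.7 kJ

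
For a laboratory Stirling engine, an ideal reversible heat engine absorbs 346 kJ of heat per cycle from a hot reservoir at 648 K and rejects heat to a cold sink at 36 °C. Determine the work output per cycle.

T_C = 36 °C → 36 + 273.15 = 309.15 K.
Carnot efficiency: η = 1 − T_C/T_H = 1 − 309.15/648.00 = 0.5229.
W = η·Q_H = 0.5229 × 346 = 181 kJ.

W ≈ 181 kJ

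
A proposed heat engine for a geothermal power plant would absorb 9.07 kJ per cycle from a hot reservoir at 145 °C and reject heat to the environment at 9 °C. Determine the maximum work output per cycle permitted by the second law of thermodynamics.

T_H = 145 °C → 145 + 273.15 = 418.15 K.
T_C = 9 °C → 9 + 273.15 = 282.15 K.
The upper bound on efficiency is η_max = 1 − T_C/T_H = 1 − 282.15/418.15 = 0.3252.
W_max = η_max · Q_H = 0.3252 × 9.07 = 2.95 kJ.

W_max ≈ 2.95 kJ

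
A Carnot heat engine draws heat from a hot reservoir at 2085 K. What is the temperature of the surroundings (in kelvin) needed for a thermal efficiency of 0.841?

T_C ≈ 332 K

From η = 1 − T_C/T_H, T_C = T_H·(1 − η) = 2085.00 × (1 − 0.841) = 332 K.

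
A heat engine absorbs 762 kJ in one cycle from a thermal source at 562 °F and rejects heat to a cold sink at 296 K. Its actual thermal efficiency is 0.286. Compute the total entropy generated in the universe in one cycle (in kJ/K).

T_H = 562 °F → (562 − 32) × 5/9 = 294.44 °C = 567.59 K.
W = η·Q_H = 0.286 × 762 = 217.9 kJ, so Q_C = Q_H − W = 544.1 kJ.
Reservoir entropy changes: ΔS_H = −Q_H/T_H = −762/567.59 = -1.343 kJ/K and ΔS_C = +Q_C/T_C = 544.1/296.00 = 1.838 kJ/K.
ΔS_univ = −Q_H/T_H + Q_C/T_C = 0.496 kJ/K (> 0, since η = 0.286 < η_Carnot = 0.479).

ΔS_univ ≈ 0.496 kJ/K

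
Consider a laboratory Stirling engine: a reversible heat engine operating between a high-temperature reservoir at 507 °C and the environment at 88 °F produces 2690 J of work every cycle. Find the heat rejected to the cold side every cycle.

T_H = 507 °C → 507 + 273.15 = 780.15 K.
T_C = 88 °F → (88 − 32) × 5/9 = 31.11 °C = 304.26 K.
Since the cycle is reversible, η = 1 − T_C/T_H = 1 − 304.26/780.15 = 0.6100.
Since Q_C/Q_H = T_C/T_H and Q_H = W/η, Q_C = W·T_C/(T_H − T_C) = 2690 × 304.26/475.89 = 1720 J.

Q_C ≈ 1720 J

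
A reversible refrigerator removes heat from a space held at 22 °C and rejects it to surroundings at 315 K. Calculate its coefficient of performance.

T_C = 22 °C → 22 + 273.15 = 295.15 K.
The reversible coefficient of performance is COP_R = T_C/(T_H − T_C) = 295.15/(315.00 − 295.15) = 14.9.

COP_R ≈ 14.9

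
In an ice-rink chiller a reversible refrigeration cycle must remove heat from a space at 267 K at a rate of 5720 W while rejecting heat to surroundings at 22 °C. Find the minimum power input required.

Ẇ_in ≈ 603.1 W

T_H = 22 °C → 22 + 273.15 = 295.15 K.
Carnot COP: COP_R = T_C/(T_H − T_C) = 267.00/28.15 = 9.4849.
W = Q_C/COP_R = 5720/9.4849 = 603.1 W.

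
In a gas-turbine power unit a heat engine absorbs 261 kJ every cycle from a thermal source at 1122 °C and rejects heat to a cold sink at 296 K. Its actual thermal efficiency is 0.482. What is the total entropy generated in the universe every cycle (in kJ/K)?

ΔS_univ ≈ 0.2697 kJ/K

T_H = 1122 °C → 1122 + 273.15 = 1395.15 K.
W = η·Q_H = 0.482 × 261 = 125.8 kJ, so Q_C = Q_H − W = 135.2 kJ.
The hot reservoir loses entropy Q_H/T_H = 261/1395.15 = 0.1871 kJ/K; the cold reservoir gains Q_C/T_C = 135.2/296.00 = 0.4568 kJ/K.
ΔS_univ = −Q_H/T_H + Q_C/T_C = 0.2697 kJ/K (> 0, since η = 0.482 < η_Carnot = 0.788).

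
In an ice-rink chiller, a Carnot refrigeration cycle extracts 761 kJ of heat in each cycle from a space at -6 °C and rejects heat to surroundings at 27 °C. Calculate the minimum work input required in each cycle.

T_H = 27 °C → 27 + 273.15 = 300.15 K.
T_C = -6 °C → -6 + 273.15 = 267.15 K.
For a reversible refrigerator, COP_R = T_C/(T_H − T_C) = 267.15/33.00 = 8.0955.
W = Q_C/COP_R = 761/8.0955 = 94.0 kJ.

W_in ≈ 94.0 kJ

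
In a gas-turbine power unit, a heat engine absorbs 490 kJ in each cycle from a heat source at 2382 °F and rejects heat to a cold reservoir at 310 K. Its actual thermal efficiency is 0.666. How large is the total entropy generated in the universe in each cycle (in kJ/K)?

ΔS_univ ≈ 0.218 kJ/K

T_H = 2382 °F → (2382 − 32) × 5/9 = 1305.56 °C = 1578.71 K.
W = η·Q_H = 0.666 × 490 = 326.3 kJ, so Q_C = Q_H − W = 163.7 kJ.
Reservoir entropy changes: ΔS_H = −Q_H/T_H = −490/1578.71 = -0.3104 kJ/K and ΔS_C = +Q_C/T_C = 163.7/310.00 = 0.5279 kJ/K.
ΔS_univ = −Q_H/T_H + Q_C/T_C = 0.218 kJ/K (> 0, since η = 0.666 < η_Carnot = 0.804).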